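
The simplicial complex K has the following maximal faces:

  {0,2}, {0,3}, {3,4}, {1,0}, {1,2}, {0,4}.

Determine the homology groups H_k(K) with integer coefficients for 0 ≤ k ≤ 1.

Order the vertices as 0 < 1 < 2 < 3 < 4. Listing each simplex with vertices in this order, K has dimension 1 with simplices:

  0-simplices (5): [0], [1], [2], [3], [4]
  1-simplices (6): [0,1], [0,2], [0,3], [0,4], [1,2], [3,4]

so the chain groups are C_0 ≅ Z^5, C_1 ≅ Z^6.

The boundary map ∂_1: C_1 → C_0 is given by ∂[p,q] = [q] − [p]. For instance
  ∂[0,1] = [1] − [0].
The resulting 5×6 matrix has rank 4, and its Smith normal form has invariant factors (1,1,1,1).

Now H_k = ker ∂_k / im ∂_{k+1}, so:

  H_0: rank C_0 − rank ∂_1 = 5 − 4 = 1, and the invariant factors of ∂_1 are all 1, so H_0 ≅ Z.
  H_1: rank ker ∂_1 − rank ∂_2 = (6 − 4) − 0 = 2, and there is no ∂_2, so H_1 ≅ Z^2.

H_0 = Z,  H_1 = Z^2.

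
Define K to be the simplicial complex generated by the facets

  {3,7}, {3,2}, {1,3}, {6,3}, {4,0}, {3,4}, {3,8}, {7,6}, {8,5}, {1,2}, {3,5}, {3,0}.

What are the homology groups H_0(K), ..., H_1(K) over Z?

H_0 ≅ Z,  H_1 ≅ Z^4.

We work with the vertex ordering 0 < 1 < 2 < 3 < 4 < 5 < 6 < 7 < 8. The simplices of K, each written with vertices in increasing order, are:

  0-simplices (9): [0], [1], [2], [3], [4], [5], [6], [7], [8]
  1-simplices (12): [0,3], [0,4], [1,2], [1,3], [2,3], [3,4], [3,5], [3,6], [3,7], [3,8], [5,8], [6,7]

giving chain groups C_0 ≅ Z^9, C_1 ≅ Z^12.

The boundary map ∂_1: C_1 → C_0 sends each edge [p,q] (with p < q) to q − p. For instance
  ∂[2,3] = [3] − [2].
As a 9×12 matrix over Z this has rank 8, with invariant factors (1,1,1,1,1,1,1,1).

Reading off H_k = ker ∂_k / im ∂_{k+1}:

  H_0: rank C_0 − rank ∂_1 = 9 − 8 = 1, and the invariant factors of ∂_1 are all 1, so H_0 = Z.
  H_1: rank ker ∂_1 − rank ∂_2 = (12 − 8) − 0 = 4, and there is no ∂_2, so H_1 = Z^4.

As a check, the Euler characteristic is 9 − 12 = -3, which agrees with 1 − 4 = -3.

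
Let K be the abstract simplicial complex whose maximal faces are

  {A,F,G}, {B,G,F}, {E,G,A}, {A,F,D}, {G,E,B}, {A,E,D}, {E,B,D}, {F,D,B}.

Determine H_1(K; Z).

Order the vertices as A < B < D < E < F < G. Listing each simplex with vertices in this order, K has dimension 2 with simplices:

  0-simplices (6): A, B, D, E, F, G
  1-simplices (12): AD, AE, AF, AG, BD, BE, BF, BG, DE, DF, EG, FG
  2-simplices (8): ADE, ADF, AEG, AFG, BDE, BDF, BEG, BFG

Hence C_0 ≅ Z^6, C_1 ≅ Z^12, C_2 ≅ Z^8.

∂_1: C_1 → C_0 is given by ∂[p,q] = [q] − [p].
The resulting 6×12 matrix has rank 5, and its Smith normal form has invariant factors (1,1,1,1,1).

∂_2: C_2 → C_1 maps a triangle to the signed sum of its edges. For instance
  ∂ADF = DF − AF + AD,
  ∂ADE = DE − AE + AD.
The 12×8 boundary matrix has rank 7 and Smith normal form diag(1,1,1,1,1,1,1).

Now H_k = ker ∂_k / im ∂_{k+1}, so:

  H_1: rank ker ∂_1 − rank ∂_2 = (12 − 5) − 7 = 0, and the invariant factors of ∂_2 are all 1, so H_1 ≅ 0.

H_1 = 0.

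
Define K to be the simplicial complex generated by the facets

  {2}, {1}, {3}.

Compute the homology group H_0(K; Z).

We work with the vertex ordering 1 < 2 < 3. The simplices of K, each written with vertices in increasing order, are:

  0-simplices (3): [1], [2], [3]

so the chain groups are C_0 ≅ Z^3.

Computing H_k = (kernel of ∂_k) / (image of ∂_{k+1}):

  H_0: rank C_0 − rank ∂_1 = 3 − 0 = 3, and there is no ∂_1, so H_0 = Z^3.

H_0 = Z^3.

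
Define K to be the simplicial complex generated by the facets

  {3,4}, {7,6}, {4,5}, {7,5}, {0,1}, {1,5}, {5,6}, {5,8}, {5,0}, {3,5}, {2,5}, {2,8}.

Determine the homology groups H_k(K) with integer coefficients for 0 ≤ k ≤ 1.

H_0 = Z,  H_1 = Z^4.

Take the total order 0 < 1 < 2 < 3 < 4 < 5 < 6 < 7 < 8 on the vertex set. Then K (dimension 1) consists of the simplices:

  0-simplices (9): [0], [1], [2], [3], [4], [5], [6], [7], [8]
  1-simplices (12): [0,1], [0,5], [1,5], [2,5], [2,8], [3,4], [3,5], [4,5], [5,6], [5,7], [5,8], [6,7]

giving chain groups C_0 ≅ Z^9, C_1 ≅ Z^12.

The boundary map ∂_1: C_1 → C_0 is given by ∂[p,q] = [q] − [p]. For instance
  ∂[3,4] = [4] − [3].
The 9×12 boundary matrix has rank 8 and Smith normal form diag(1,1,1,1,1,1,1,1).

Now H_k = ker ∂_k / im ∂_{k+1}, so:

  H_0: rank C_0 − rank ∂_1 = 9 − 8 = 1, and the invariant factors of ∂_1 are all 1, so H_0 = Z.
  H_1: rank ker ∂_1 − rank ∂_2 = (12 − 8) − 0 = 4, and there is no ∂_2, so H_1 = Z^4.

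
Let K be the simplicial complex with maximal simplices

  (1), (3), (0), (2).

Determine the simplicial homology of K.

H_0 ≅ Z^4.

We work with the vertex ordering 0 < 1 < 2 < 3. The simplices of K, each written with vertices in increasing order, are:

  0-simplices (4): [0], [1], [2], [3]

so the chain groups are C_0 ≅ Z^4.

Now H_k = ker ∂_k / im ∂_{k+1}, so:

  H_0: rank C_0 − rank ∂_1 = 4 − 0 = 4, and there is no ∂_1, so H_0 ≅ Z^4.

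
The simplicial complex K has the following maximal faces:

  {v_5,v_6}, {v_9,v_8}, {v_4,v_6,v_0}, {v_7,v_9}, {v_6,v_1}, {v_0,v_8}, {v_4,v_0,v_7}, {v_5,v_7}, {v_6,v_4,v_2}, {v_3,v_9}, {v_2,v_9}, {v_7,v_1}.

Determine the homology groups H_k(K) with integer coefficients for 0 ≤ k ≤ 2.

Fix the vertex order v_0 < v_1 < v_2 < v_3 < v_4 < v_5 < v_6 < v_7 < v_8 < v_9 and write every simplex with vertices in increasing order. Then dim K = 2 and the simplices of K are:

  0-simplices (10): [v_0], [v_1], [v_2], [v_3], [v_4], [v_5], [v_6], [v_7], [v_8], [v_9]
  1-simplices (16): (16 of them)
  2-simplices (3): [v_0,v_4,v_6], [v_0,v_4,v_7], [v_2,v_4,v_6]

giving chain groups C_0 ≅ Z^10, C_1 ≅ Z^16, C_2 ≅ Z^3.

∂_1: C_1 → C_0 maps an edge to its endpoints' difference, ∂[p,q] = q − p.
The resulting 10×16 matrix has rank 9, and its Smith normal form has invariant factors (1,1,1,1,1,1,1,1,1).

∂_2: C_2 → C_1 sends each 2-simplex [p,q,r] to [q,r] − [p,r] + [p,q]. For instance
  ∂[v_2,v_4,v_6] = [v_4,v_6] − [v_2,v_6] + [v_2,v_4],
  ∂[v_0,v_4,v_6] = [v_4,v_6] − [v_0,v_6] + [v_0,v_4].
This gives a 16×3 integer matrix of rank 3; reducing to Smith normal form yields diagonal entries (1,1,1).

From H_k ≅ ker(∂_k) / im(∂_{k+1}) we obtain:

  H_0: rank C_0 − rank ∂_1 = 10 − 9 = 1, and the invariant factors of ∂_1 are all 1, so H_0 ≅ Z.
  H_1: rank ker ∂_1 − rank ∂_2 = (16 − 9) − 3 = 4, and the invariant factors of ∂_2 are all 1, so H_1 ≅ Z^4.
  H_2: rank ker ∂_2 − rank ∂_3 = (3 − 3) − 0 = 0, and there is no ∂_3, so H_2 ≅ 0.

H_0 ≅ Z,  H_1 ≅ Z^4,  H_2 = 0.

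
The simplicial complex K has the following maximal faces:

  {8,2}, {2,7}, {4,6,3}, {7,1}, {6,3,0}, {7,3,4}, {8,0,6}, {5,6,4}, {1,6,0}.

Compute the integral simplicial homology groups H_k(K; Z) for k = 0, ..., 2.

K has 9 vertices, 16 edges, 6 triangles.
rank ∂_0 = 0, rank ∂_1 = 8 ⇒ b_0 = 9 − 0 − 8 = 1; all invariant factors of ∂_1 are 1 so no torsion. So H_0 ≅ Z.
rank ∂_1 = 8, rank ∂_2 = 6 ⇒ b_1 = 16 − 8 − 6 = 2; all invariant factors of ∂_2 are 1 so no torsion. So H_1 ≅ Z^2.
rank ∂_2 = 6, rank ∂_3 = 0 ⇒ b_2 = 6 − 6 − 0 = 0. So H_2 ≅ 0.

H_0 ≅ Z,  H_1 ≅ Z^2,  H_2 = 0.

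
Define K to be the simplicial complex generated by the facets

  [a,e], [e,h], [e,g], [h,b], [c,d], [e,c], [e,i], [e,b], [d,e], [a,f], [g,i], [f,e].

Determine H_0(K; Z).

Fix the vertex order a < b < c < d < e < f < g < h < i and write every simplex with vertices in increasing order. Then dim K = 1 and the simplices of K are:

  0-simplices (9): a, b, c, d, e, f, g, h, i
  1-simplices (12): ae, af, be, bh, cd, ce, de, ef, eg, eh, ei, gi

giving chain groups C_0 ≅ Z^9, C_1 ≅ Z^12.

Boundary ∂_1: C_1 → C_0 sends each edge [p,q] (with p < q) to q − p. For instance
  ∂ef = f − e.
The 9×12 boundary matrix has rank 8 and Smith normal form diag(1,1,1,1,1,1,1,1).

Reading off H_k = ker ∂_k / im ∂_{k+1}:

  H_0: rank C_0 − rank ∂_1 = 9 − 8 = 1, and the invariant factors of ∂_1 are all 1, so H_0 = Z.

H_0 ≅ Z.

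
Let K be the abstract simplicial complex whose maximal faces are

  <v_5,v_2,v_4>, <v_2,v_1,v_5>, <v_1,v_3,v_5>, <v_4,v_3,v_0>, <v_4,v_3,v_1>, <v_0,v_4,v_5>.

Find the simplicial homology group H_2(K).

Fix the vertex order v_0 < v_1 < v_2 < v_3 < v_4 < v_5 and write every simplex with vertices in increasing order. Then dim K = 2 and the simplices of K are:

  0-simplices (6): [v_0], [v_1], [v_2], [v_3], [v_4], [v_5]
  1-simplices (12): [v_0,v_3], [v_0,v_4], [v_0,v_5], [v_1,v_2], [v_1,v_3], [v_1,v_4], [v_1,v_5], [v_2,v_4], [v_2,v_5], [v_3,v_4], [v_3,v_5], [v_4,v_5]
  2-simplices (6): [v_0,v_3,v_4], [v_0,v_4,v_5], [v_1,v_2,v_5], [v_1,v_3,v_4], [v_1,v_3,v_5], [v_2,v_4,v_5]

giving chain groups C_0 ≅ Z^6, C_1 ≅ Z^12, C_2 ≅ Z^6.

Boundary ∂_1: C_1 → C_0 is given by ∂[p,q] = [q] − [p]. For instance
  ∂[v_3,v_4] = [v_4] − [v_3].
This gives a 6×12 integer matrix of rank 5; reducing to Smith normal form yields diagonal entries (1,1,1,1,1).

∂_2: C_2 → C_1 sends each 2-simplex [p,q,r] to [q,r] − [p,r] + [p,q]. For instance
  ∂[v_1,v_2,v_5] = [v_2,v_5] − [v_1,v_5] + [v_1,v_2],
  ∂[v_0,v_4,v_5] = [v_4,v_5] − [v_0,v_5] + [v_0,v_4].
The resulting 12×6 matrix has rank 6, and its Smith normal form has invariant factors (1,1,1,1,1,1).

Computing H_k = (kernel of ∂_k) / (image of ∂_{k+1}):

  H_2: rank ker ∂_2 − rank ∂_3 = (6 − 6) − 0 = 0, and there is no ∂_3, so H_2 ≅ 0.

H_2 = 0.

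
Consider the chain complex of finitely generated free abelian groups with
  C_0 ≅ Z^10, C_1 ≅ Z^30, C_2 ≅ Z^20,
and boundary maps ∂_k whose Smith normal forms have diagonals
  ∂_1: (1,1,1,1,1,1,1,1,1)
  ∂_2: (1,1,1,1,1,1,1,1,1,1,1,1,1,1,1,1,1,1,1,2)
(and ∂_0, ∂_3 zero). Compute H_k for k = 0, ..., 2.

H_0 = Z,  H_1 = Z ⊕ Z_2,  H_2 = 0.

H_0: b_0 = 10 − 0 − 9 = 1; torsion from ∂_1 factors > 1: none. So H_0 = Z.
H_1: b_1 = 30 − 9 − 20 = 1; torsion from ∂_2 factors > 1: [2]. So H_1 = Z ⊕ Z_2.
H_2: b_2 = 20 − 20 − 0 = 0; torsion from ∂_3 factors > 1: none. So H_2 = 0.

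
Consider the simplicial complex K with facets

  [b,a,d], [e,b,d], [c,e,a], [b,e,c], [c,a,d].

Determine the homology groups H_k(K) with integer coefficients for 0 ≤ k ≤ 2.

Take the total order a < b < c < d < e on the vertex set. Then K (dimension 2) consists of the simplices:

  0-simplices (5): a, b, c, d, e
  1-simplices (10): ab, ac, ad, ae, bc, bd, be, cd, ce, de
  2-simplices (5): abd, acd, ace, bce, bde

Hence C_0 ≅ Z^5, C_1 ≅ Z^10, C_2 ≅ Z^5.

∂_1: C_1 → C_0 is given by ∂[p,q] = [q] − [p].
The 5×10 boundary matrix has rank 4 and Smith normal form diag(1,1,1,1).

∂_2: C_2 → C_1 sends each 2-simplex [p,q,r] to [q,r] − [p,r] + [p,q]. For instance
  ∂bde = de − be + bd,
  ∂acd = cd − ad + ac.
The resulting 10×5 matrix has rank 5, and its Smith normal form has invariant factors (1,1,1,1,1).

From H_k ≅ ker(∂_k) / im(∂_{k+1}) we obtain:

  H_0: rank C_0 − rank ∂_1 = 5 − 4 = 1, and the invariant factors of ∂_1 are all 1, so H_0 ≅ Z.
  H_1: rank ker ∂_1 − rank ∂_2 = (10 − 4) − 5 = 1, and the invariant factors of ∂_2 are all 1, so H_1 ≅ Z.
  H_2: rank ker ∂_2 − rank ∂_3 = (5 − 5) − 0 = 0, and there is no ∂_3, so H_2 ≅ 0.

H_0 ≅ Z,  H_1 ≅ Z,  H_2 = 0.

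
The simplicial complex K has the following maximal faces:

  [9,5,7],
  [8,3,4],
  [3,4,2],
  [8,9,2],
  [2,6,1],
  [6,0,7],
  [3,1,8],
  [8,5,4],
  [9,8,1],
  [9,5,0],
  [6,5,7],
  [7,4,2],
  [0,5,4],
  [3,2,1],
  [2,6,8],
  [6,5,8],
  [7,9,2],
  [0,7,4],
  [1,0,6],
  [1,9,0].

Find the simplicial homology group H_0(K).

H_0 ≅ Z.

Fix the vertex order 0 < 1 < 2 < 3 < 4 < 5 < 6 < 7 < 8 < 9 and write every simplex with vertices in increasing order. Then dim K = 2 and the simplices of K are:

  0-simplices (10): [0], [1], [2], [3], [4], [5], [6], [7], [8], [9]
  1-simplices (30): (30 of them)
  2-simplices (20): (20 of them)

giving chain groups C_0 ≅ Z^10, C_1 ≅ Z^30, C_2 ≅ Z^20.

∂_1: C_1 → C_0 is given by ∂[p,q] = [q] − [p].
The resulting 10×30 matrix has rank 9, and its Smith normal form has invariant factors (1,1,1,1,1,1,1,1,1).

The boundary map ∂_2: C_2 → C_1 maps a triangle to the signed sum of its edges. For instance
  ∂[2,3,4] = [3,4] − [2,4] + [2,3],
  ∂[2,7,9] = [7,9] − [2,9] + [2,7].
The resulting 30×20 matrix has rank 20, and its Smith normal form has invariant factors (1,1,1,1,1,1,1,1,1,1,1,1,1,1,1,1,1,1,1,2).

Computing H_k = (kernel of ∂_k) / (image of ∂_{k+1}):

  H_0: rank C_0 − rank ∂_1 = 10 − 9 = 1, and the invariant factors of ∂_1 are all 1, so H_0 ≅ Z.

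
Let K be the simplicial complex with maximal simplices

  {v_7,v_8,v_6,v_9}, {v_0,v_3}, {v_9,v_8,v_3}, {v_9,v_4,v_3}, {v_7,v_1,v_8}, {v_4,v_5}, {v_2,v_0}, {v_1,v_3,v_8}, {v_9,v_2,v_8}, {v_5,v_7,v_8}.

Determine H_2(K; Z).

Order the vertices as v_0 < v_1 < v_2 < v_3 < v_4 < v_5 < v_6 < v_7 < v_8 < v_9. Listing each simplex with vertices in this order, K has dimension 3 with simplices:

  0-simplices (10): [v_0], [v_1], [v_2], [v_3], [v_4], [v_5], [v_6], [v_7], [v_8], [v_9]
  1-simplices (20): (20 of them)
  2-simplices (10): [v_1,v_3,v_8], [v_1,v_7,v_8], [v_2,v_8,v_9], [v_3,v_4,v_9], [v_3,v_8,v_9], [v_5,v_7,v_8], [v_6,v_7,v_8], [v_6,v_7,v_9], [v_6,v_8,v_9], [v_7,v_8,v_9]
  3-simplices (1): [v_6,v_7,v_8,v_9]

Hence C_0 ≅ Z^10, C_1 ≅ Z^20, C_2 ≅ Z^10, C_3 ≅ Z^1.

The boundary map ∂_1: C_1 → C_0 maps an edge to its endpoints' difference, ∂[p,q] = q − p.
As a 10×20 matrix over Z this has rank 9, with invariant factors (1,1,1,1,1,1,1,1,1).

∂_2: C_2 → C_1 sends each 2-simplex [p,q,r] to [q,r] − [p,r] + [p,q]. For instance
  ∂[v_6,v_7,v_9] = [v_7,v_9] − [v_6,v_9] + [v_6,v_7],
  ∂[v_1,v_7,v_8] = [v_7,v_8] − [v_1,v_8] + [v_1,v_7].
As a 20×10 matrix over Z this has rank 9, with invariant factors (1,1,1,1,1,1,1,1,1).

The boundary map ∂_3: C_3 → C_2 sends each 3-simplex σ to the alternating sum Σ_i (−1)^i (σ with its i-th vertex removed). For instance
  ∂[v_6,v_7,v_8,v_9] = [v_7,v_8,v_9] − [v_6,v_8,v_9] + [v_6,v_7,v_9] − [v_6,v_7,v_8].
The 10×1 boundary matrix has rank 1 and Smith normal form diag(1).

Now H_k = ker ∂_k / im ∂_{k+1}, so:

  H_2: rank ker ∂_2 − rank ∂_3 = (10 − 9) − 1 = 0, and the invariant factors of ∂_3 are all 1, so H_2 ≅ 0.

H_2 ≅ 0.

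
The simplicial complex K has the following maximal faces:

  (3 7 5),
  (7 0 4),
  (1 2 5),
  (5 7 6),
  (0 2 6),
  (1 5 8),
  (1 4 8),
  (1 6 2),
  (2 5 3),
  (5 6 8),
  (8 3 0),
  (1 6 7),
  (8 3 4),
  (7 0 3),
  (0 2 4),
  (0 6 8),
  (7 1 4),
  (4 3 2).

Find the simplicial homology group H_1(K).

Order the vertices as 0 < 1 < 2 < 3 < 4 < 5 < 6 < 7 < 8. Listing each simplex with vertices in this order, K has dimension 2 with simplices:

  0-simplices (9): [0], [1], [2], [3], [4], [5], [6], [7], [8]
  1-simplices (27): (27 of them)
  2-simplices (18): [0,2,4], [0,2,6], [0,3,7], [0,3,8], [0,4,7], [0,6,8], [1,2,5], [1,2,6], [1,4,7], [1,4,8], [1,5,8], [1,6,7], [2,3,4], [2,3,5], [3,4,8], [3,5,7], [5,6,7], [5,6,8]

Hence C_0 ≅ Z^9, C_1 ≅ Z^27, C_2 ≅ Z^18.

∂_1: C_1 → C_0 is given by ∂[p,q] = [q] − [p].
As a 9×27 matrix over Z this has rank 8, with invariant factors (1,1,1,1,1,1,1,1).

∂_2: C_2 → C_1 acts by ∂[p,q,r] = [q,r] − [p,r] + [p,q]. For instance
  ∂[0,2,6] = [2,6] − [0,6] + [0,2],
  ∂[2,3,5] = [3,5] − [2,5] + [2,3].
The 27×18 boundary matrix has rank 18 and Smith normal form diag(1,1,1,1,1,1,1,1,1,1,1,1,1,1,1,1,1,2).

Now H_k = ker ∂_k / im ∂_{k+1}, so:

  H_1: rank ker ∂_1 − rank ∂_2 = (27 − 8) − 18 = 1, and ∂_2 has invariant factor 2 > 1, so H_1 ≅ Z ⊕ Z/2.

H_1 ≅ Z ⊕ Z/2.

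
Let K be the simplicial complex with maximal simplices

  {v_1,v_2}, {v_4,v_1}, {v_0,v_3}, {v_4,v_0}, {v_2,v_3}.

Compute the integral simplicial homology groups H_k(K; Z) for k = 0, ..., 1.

Fix the vertex order v_0 < v_1 < v_2 < v_3 < v_4 and write every simplex with vertices in increasing order. Then dim K = 1 and the simplices of K are:

  0-simplices (5): [v_0], [v_1], [v_2], [v_3], [v_4]
  1-simplices (5): [v_0,v_3], [v_0,v_4], [v_1,v_2], [v_1,v_4], [v_2,v_3]

so the chain groups are C_0 ≅ Z^5, C_1 ≅ Z^5.

∂_1: C_1 → C_0 sends each edge [p,q] (with p < q) to q − p.
As a 5×5 matrix over Z this has rank 4, with invariant factors (1,1,1,1).

Computing H_k = (kernel of ∂_k) / (image of ∂_{k+1}):

  H_0: rank C_0 − rank ∂_1 = 5 − 4 = 1, and the invariant factors of ∂_1 are all 1, so H_0 ≅ Z.
  H_1: rank ker ∂_1 − rank ∂_2 = (5 − 4) − 0 = 1, and there is no ∂_2, so H_1 ≅ Z.

H_0 = Z,  H_1 = Z.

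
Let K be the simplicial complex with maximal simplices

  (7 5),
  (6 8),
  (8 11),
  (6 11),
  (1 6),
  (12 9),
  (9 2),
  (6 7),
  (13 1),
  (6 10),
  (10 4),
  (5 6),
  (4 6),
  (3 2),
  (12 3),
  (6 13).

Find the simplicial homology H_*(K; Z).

H_0 ≅ Z^2,  H_1 ≅ Z^5.

Order the vertices as 1 < 2 < 3 < 4 < 5 < 6 < 7 < 8 < 9 < 10 < 11 < 12 < 13. Listing each simplex with vertices in this order, K has dimension 1 with simplices:

  0-simplices (13): [1], [2], [3], [4], [5], [6], [7], [8], [9], [10], [11], [12], [13]
  1-simplices (16): [1,6], [1,13], [2,3], [2,9], [3,12], [4,6], [4,10], [5,6], [5,7], [6,7], [6,8], [6,10], [6,11], [6,13], [8,11], [9,12]

Hence C_0 ≅ Z^13, C_1 ≅ Z^16.

The boundary map ∂_1: C_1 → C_0 maps an edge to its endpoints' difference, ∂[p,q] = q − p.
The 13×16 boundary matrix has rank 11 and Smith normal form diag(1,1,1,1,1,1,1,1,1,1,1).

Reading off H_k = ker ∂_k / im ∂_{k+1}:

  H_0: rank C_0 − rank ∂_1 = 13 − 11 = 2, and the invariant factors of ∂_1 are all 1, so H_0 ≅ Z^2.
  H_1: rank ker ∂_1 − rank ∂_2 = (16 − 11) − 0 = 5, and there is no ∂_2, so H_1 ≅ Z^5.

As a check, the Euler characteristic is 13 − 16 = -3, which agrees with 2 − 5 = -3.
(K is a triangulation of the disjoint union of a wedge of 4 circles and the circle S^1.)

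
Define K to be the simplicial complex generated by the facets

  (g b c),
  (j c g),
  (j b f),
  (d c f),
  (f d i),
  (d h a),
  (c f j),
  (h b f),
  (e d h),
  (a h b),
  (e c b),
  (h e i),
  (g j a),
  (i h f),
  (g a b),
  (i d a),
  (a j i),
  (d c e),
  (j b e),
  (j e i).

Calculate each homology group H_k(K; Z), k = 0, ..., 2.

H_0 ≅ Z,  H_1 ≅ Z ⊕ Z/2Z,  H_2 = 0.

K has 10 vertices, 30 edges, 20 triangles.
rank ∂_0 = 0, rank ∂_1 = 9 ⇒ b_0 = 10 − 0 − 9 = 1; all invariant factors of ∂_1 are 1 so no torsion. So H_0 = Z.
rank ∂_1 = 9, rank ∂_2 = 20 ⇒ b_1 = 30 − 9 − 20 = 1; ∂_2 has invariant factor(s) [2] giving torsion. So H_1 = Z ⊕ Z/2Z.
rank ∂_2 = 20, rank ∂_3 = 0 ⇒ b_2 = 20 − 20 − 0 = 0. So H_2 = 0.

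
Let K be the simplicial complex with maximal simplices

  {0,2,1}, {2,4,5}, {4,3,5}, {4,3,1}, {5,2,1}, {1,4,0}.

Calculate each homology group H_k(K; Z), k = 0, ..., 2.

H_0 ≅ Z,  H_1 ≅ Z,  H_2 = 0.

Take the total order 0 < 1 < 2 < 3 < 4 < 5 on the vertex set. Then K (dimension 2) consists of the simplices:

  0-simplices (6): [0], [1], [2], [3], [4], [5]
  1-simplices (12): [0,1], [0,2], [0,4], [1,2], [1,3], [1,4], [1,5], [2,4], [2,5], [3,4], [3,5], [4,5]
  2-simplices (6): [0,1,2], [0,1,4], [1,2,5], [1,3,4], [2,4,5], [3,4,5]

Hence C_0 ≅ Z^6, C_1 ≅ Z^12, C_2 ≅ Z^6.

∂_1: C_1 → C_0 sends each edge [p,q] (with p < q) to q − p. For instance
  ∂[0,1] = [1] − [0].
The 6×12 boundary matrix has rank 5 and Smith normal form diag(1,1,1,1,1).

Boundary ∂_2: C_2 → C_1 sends each 2-simplex [p,q,r] to [q,r] − [p,r] + [p,q]. For instance
  ∂[2,4,5] = [4,5] − [2,5] + [2,4],
  ∂[0,1,2] = [1,2] − [0,2] + [0,1].
The resulting 12×6 matrix has rank 6, and its Smith normal form has invariant factors (1,1,1,1,1,1).

Reading off H_k = ker ∂_k / im ∂_{k+1}:

  H_0: rank C_0 − rank ∂_1 = 6 − 5 = 1, and the invariant factors of ∂_1 are all 1, so H_0 ≅ Z.
  H_1: rank ker ∂_1 − rank ∂_2 = (12 − 5) − 6 = 1, and the invariant factors of ∂_2 are all 1, so H_1 ≅ Z.
  H_2: rank ker ∂_2 − rank ∂_3 = (6 − 6) − 0 = 0, and there is no ∂_3, so H_2 ≅ 0.

As a check, the Euler characteristic is 6 − 12 + 6 = 0, which agrees with 1 − 1 + 0 = 0.
(K is a triangulation of the cylinder S^1 x I.)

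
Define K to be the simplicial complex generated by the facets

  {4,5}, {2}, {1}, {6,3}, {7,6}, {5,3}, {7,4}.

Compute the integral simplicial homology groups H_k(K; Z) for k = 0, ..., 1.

H_0 ≅ Z^3,  H_1 ≅ Z.

Take the total order 1 < 2 < 3 < 4 < 5 < 6 < 7 on the vertex set. Then K (dimension 1) consists of the simplices:

  0-simplices (7): [1], [2], [3], [4], [5], [6], [7]
  1-simplices (5): [3,5], [3,6], [4,5], [4,7], [6,7]

so the chain groups are C_0 ≅ Z^7, C_1 ≅ Z^5.

∂_1: C_1 → C_0 maps an edge to its endpoints' difference, ∂[p,q] = q − p.
The 7×5 boundary matrix has rank 4 and Smith normal form diag(1,1,1,1).

Computing H_k = (kernel of ∂_k) / (image of ∂_{k+1}):

  H_0: rank C_0 − rank ∂_1 = 7 − 4 = 3, and the invariant factors of ∂_1 are all 1, so H_0 ≅ Z^3.
  H_1: rank ker ∂_1 − rank ∂_2 = (5 − 4) − 0 = 1, and there is no ∂_2, so H_1 ≅ Z.

As a check, the Euler characteristic is 7 − 5 = 2, which agrees with 3 − 1 = 2.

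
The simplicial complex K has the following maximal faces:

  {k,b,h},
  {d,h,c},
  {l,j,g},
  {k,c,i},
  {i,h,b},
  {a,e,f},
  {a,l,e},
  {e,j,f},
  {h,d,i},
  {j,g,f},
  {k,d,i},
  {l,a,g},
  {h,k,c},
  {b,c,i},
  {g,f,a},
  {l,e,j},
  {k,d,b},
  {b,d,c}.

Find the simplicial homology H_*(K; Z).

Order the vertices as a < b < c < d < e < f < g < h < i < j < k < l. Listing each simplex with vertices in this order, K has dimension 2 with simplices:

  0-simplices (12): a, b, c, d, e, f, g, h, i, j, k, l
  1-simplices (27): ae, af, ag, al, bc, bd, bh, bi, bk, cd, ch, ci, ck, dh, di, dk, ef, ej, el, fg, fj, gj, gl, hi, hk, ik, jl
  2-simplices (18): aef, ael, afg, agl, bcd, bci, bdk, bhi, bhk, cdh, chk, cik, dhi, dik, efj, ejl, fgj, gjl

giving chain groups C_0 ≅ Z^12, C_1 ≅ Z^27, C_2 ≅ Z^18.

∂_1: C_1 → C_0 sends each edge [p,q] (with p < q) to q − p. For instance
  ∂bc = c − b.
This gives a 12×27 integer matrix of rank 10; reducing to Smith normal form yields diagonal entries (1,1,1,1,1,1,1,1,1,1).

∂_2: C_2 → C_1 acts by ∂[p,q,r] = [q,r] − [p,r] + [p,q]. For instance
  ∂gjl = jl − gl + gj,
  ∂ael = el − al + ae.
The resulting 27×18 matrix has rank 17, and its Smith normal form has invariant factors (1,1,1,1,1,1,1,1,1,1,1,1,1,1,1,1,2).

Now H_k = ker ∂_k / im ∂_{k+1}, so:

  H_0: rank C_0 − rank ∂_1 = 12 − 10 = 2, and the invariant factors of ∂_1 are all 1, so H_0 ≅ Z^2.
  H_1: rank ker ∂_1 − rank ∂_2 = (27 − 10) − 17 = 0, and ∂_2 has invariant factor 2 > 1, so H_1 ≅ Z/2.
  H_2: rank ker ∂_2 − rank ∂_3 = (18 − 17) − 0 = 1, and there is no ∂_3, so H_2 ≅ Z.

(K is a triangulation of the disjoint union of the 2-sphere S^2 and the real projective plane RP^2.)

H_0 ≅ Z^2,  H_1 ≅ Z/2,  H_2 ≅ Z.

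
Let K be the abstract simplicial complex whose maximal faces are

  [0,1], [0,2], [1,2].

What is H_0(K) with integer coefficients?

H_0 = Z.

Order the vertices as 0 < 1 < 2. Listing each simplex with vertices in this order, K has dimension 1 with simplices:

  0-simplices (3): [0], [1], [2]
  1-simplices (3): [0,1], [0,2], [1,2]

Hence C_0 ≅ Z^3, C_1 ≅ Z^3.

∂_1: C_1 → C_0 maps an edge to its endpoints' difference, ∂[p,q] = q − p. For instance
  ∂[1,2] = [2] − [1].
The resulting 3×3 matrix has rank 2, and its Smith normal form has invariant factors (1,1).

Reading off H_k = ker ∂_k / im ∂_{k+1}:

  H_0: rank C_0 − rank ∂_1 = 3 − 2 = 1, and the invariant factors of ∂_1 are all 1, so H_0 ≅ Z.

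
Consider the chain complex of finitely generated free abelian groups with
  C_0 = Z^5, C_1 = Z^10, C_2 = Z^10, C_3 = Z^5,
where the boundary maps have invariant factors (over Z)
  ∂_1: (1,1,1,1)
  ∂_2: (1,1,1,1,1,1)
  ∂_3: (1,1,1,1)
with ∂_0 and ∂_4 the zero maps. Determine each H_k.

H_0: b_0 = 5 − 0 − 4 = 1; torsion from ∂_1 factors > 1: none. So H_0 = Z.
H_1: b_1 = 10 − 4 − 6 = 0; torsion from ∂_2 factors > 1: none. So H_1 = 0.
H_2: b_2 = 10 − 6 − 4 = 0; torsion from ∂_3 factors > 1: none. So H_2 = 0.
H_3: b_3 = 5 − 4 − 0 = 1; torsion from ∂_4 factors > 1: none. So H_3 = Z.

H_0 = Z,  H_1 = 0,  H_2 = 0,  H_3 = Z.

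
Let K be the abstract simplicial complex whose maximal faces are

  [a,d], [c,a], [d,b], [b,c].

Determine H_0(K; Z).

We work with the vertex ordering a < b < c < d. The simplices of K, each written with vertices in increasing order, are:

  0-simplices (4): a, b, c, d
  1-simplices (4): ac, ad, bc, bd

so the chain groups are C_0 ≅ Z^4, C_1 ≅ Z^4.

∂_1: C_1 → C_0 sends each edge [p,q] (with p < q) to q − p.
The resulting 4×4 matrix has rank 3, and its Smith normal form has invariant factors (1,1,1).

Computing H_k = (kernel of ∂_k) / (image of ∂_{k+1}):

  H_0: rank C_0 − rank ∂_1 = 4 − 3 = 1, and the invariant factors of ∂_1 are all 1, so H_0 ≅ Z.

H_0 = Z.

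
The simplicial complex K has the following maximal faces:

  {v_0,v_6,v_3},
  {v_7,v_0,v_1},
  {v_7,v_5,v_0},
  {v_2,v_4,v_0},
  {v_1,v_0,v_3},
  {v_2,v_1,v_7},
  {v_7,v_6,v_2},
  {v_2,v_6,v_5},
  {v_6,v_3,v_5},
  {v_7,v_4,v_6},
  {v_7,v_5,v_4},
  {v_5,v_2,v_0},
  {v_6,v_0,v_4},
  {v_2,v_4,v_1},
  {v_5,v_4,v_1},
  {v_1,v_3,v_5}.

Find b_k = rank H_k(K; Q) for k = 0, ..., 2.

K has 8 vertices, 24 edges, 16 triangles.
rank ∂_0 = 0, rank ∂_1 = 7 ⇒ b_0 = 8 − 0 − 7 = 1; all invariant factors of ∂_1 are 1 so no torsion. So H_0 = Z.
rank ∂_1 = 7, rank ∂_2 = 15 ⇒ b_1 = 24 − 7 − 15 = 2; all invariant factors of ∂_2 are 1 so no torsion. So H_1 = Z^2.
rank ∂_2 = 15, rank ∂_3 = 0 ⇒ b_2 = 16 − 15 − 0 = 1. So H_2 = Z.

b_0 = 1, b_1 = 2, b_2 = 1.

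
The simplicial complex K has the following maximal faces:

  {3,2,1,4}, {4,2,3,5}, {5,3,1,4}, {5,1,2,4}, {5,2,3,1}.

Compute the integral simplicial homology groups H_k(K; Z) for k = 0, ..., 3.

We work with the vertex ordering 1 < 2 < 3 < 4 < 5. The simplices of K, each written with vertices in increasing order, are:

  0-simplices (5): [1], [2], [3], [4], [5]
  1-simplices (10): [1,2], [1,3], [1,4], [1,5], [2,3], [2,4], [2,5], [3,4], [3,5], [4,5]
  2-simplices (10): [1,2,3], [1,2,4], [1,2,5], [1,3,4], [1,3,5], [1,4,5], [2,3,4], [2,3,5], [2,4,5], [3,4,5]
  3-simplices (5): [1,2,3,4], [1,2,3,5], [1,2,4,5], [1,3,4,5], [2,3,4,5]

Hence C_0 ≅ Z^5, C_1 ≅ Z^10, C_2 ≅ Z^10, C_3 ≅ Z^5.

Boundary ∂_1: C_1 → C_0 maps an edge to its endpoints' difference, ∂[p,q] = q − p.
The resulting 5×10 matrix has rank 4, and its Smith normal form has invariant factors (1,1,1,1).

∂_2: C_2 → C_1 sends each 2-simplex [p,q,r] to [q,r] − [p,r] + [p,q]. For instance
  ∂[2,3,5] = [3,5] − [2,5] + [2,3],
  ∂[2,4,5] = [4,5] − [2,5] + [2,4].
As a 10×10 matrix over Z this has rank 6, with invariant factors (1,1,1,1,1,1).

∂_3: C_3 → C_2 sends each 3-simplex σ to the alternating sum Σ_i (−1)^i (σ with its i-th vertex removed). For instance
  ∂[1,2,3,5] = [2,3,5] − [1,3,5] + [1,2,5] − [1,2,3],
  ∂[1,2,3,4] = [2,3,4] − [1,3,4] + [1,2,4] − [1,2,3].
As a 10×5 matrix over Z this has rank 4, with invariant factors (1,1,1,1).

Computing H_k = (kernel of ∂_k) / (image of ∂_{k+1}):

  H_0: rank C_0 − rank ∂_1 = 5 − 4 = 1, and the invariant factors of ∂_1 are all 1, so H_0 = Z.
  H_1: rank ker ∂_1 − rank ∂_2 = (10 − 4) − 6 = 0, and the invariant factors of ∂_2 are all 1, so H_1 = 0.
  H_2: rank ker ∂_2 − rank ∂_3 = (10 − 6) − 4 = 0, and the invariant factors of ∂_3 are all 1, so H_2 = 0.
  H_3: rank ker ∂_3 − rank ∂_4 = (5 − 4) − 0 = 1, and there is no ∂_4, so H_3 = Z.

(K is a triangulation of the 3-sphere S^3.)

H_0 ≅ Z,  H_1 = 0,  H_2 = 0,  H_3 ≅ Z.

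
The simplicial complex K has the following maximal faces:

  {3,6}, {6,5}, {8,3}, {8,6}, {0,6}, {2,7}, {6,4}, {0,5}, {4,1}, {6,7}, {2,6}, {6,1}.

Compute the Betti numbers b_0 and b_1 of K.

K has 9 vertices, 12 edges.
rank ∂_0 = 0, rank ∂_1 = 8 ⇒ b_0 = 9 − 0 − 8 = 1; all invariant factors of ∂_1 are 1 so no torsion. So H_0 ≅ Z.
rank ∂_1 = 8, rank ∂_2 = 0 ⇒ b_1 = 12 − 8 − 0 = 4. So H_1 ≅ Z^4.

b_0 = 1, b_1 = 4.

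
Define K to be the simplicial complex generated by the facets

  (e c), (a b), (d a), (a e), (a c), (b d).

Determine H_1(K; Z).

Fix the vertex order a < b < c < d < e and write every simplex with vertices in increasing order. Then dim K = 1 and the simplices of K are:

  0-simplices (5): a, b, c, d, e
  1-simplices (6): ab, ac, ad, ae, bd, ce

Hence C_0 ≅ Z^5, C_1 ≅ Z^6.

The boundary map ∂_1: C_1 → C_0 maps an edge to its endpoints' difference, ∂[p,q] = q − p. For instance
  ∂ae = e − a.
This gives a 5×6 integer matrix of rank 4; reducing to Smith normal form yields diagonal entries (1,1,1,1).

Now H_k = ker ∂_k / im ∂_{k+1}, so:

  H_1: rank ker ∂_1 − rank ∂_2 = (6 − 4) − 0 = 2, and there is no ∂_2, so H_1 = Z^2.

H_1 ≅ Z^2.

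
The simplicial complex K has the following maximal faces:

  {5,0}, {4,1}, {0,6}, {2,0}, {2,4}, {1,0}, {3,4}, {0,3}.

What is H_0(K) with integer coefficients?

K has 7 vertices, 8 edges.
rank ∂_0 = 0, rank ∂_1 = 6 ⇒ b_0 = 7 − 0 − 6 = 1; all invariant factors of ∂_1 are 1 so no torsion. So H_0 ≅ Z.

H_0 = Z.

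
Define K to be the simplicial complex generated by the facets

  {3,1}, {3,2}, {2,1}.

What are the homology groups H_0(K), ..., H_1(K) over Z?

H_0 = Z,  H_1 = Z.

Fix the vertex order 1 < 2 < 3 and write every simplex with vertices in increasing order. Then dim K = 1 and the simplices of K are:

  0-simplices (3): [1], [2], [3]
  1-simplices (3): [1,2], [1,3], [2,3]

Hence C_0 ≅ Z^3, C_1 ≅ Z^3.

∂_1: C_1 → C_0 is given by ∂[p,q] = [q] − [p].
As a 3×3 matrix over Z this has rank 2, with invariant factors (1,1).

Now H_k = ker ∂_k / im ∂_{k+1}, so:

  H_0: rank C_0 − rank ∂_1 = 3 − 2 = 1, and the invariant factors of ∂_1 are all 1, so H_0 = Z.
  H_1: rank ker ∂_1 − rank ∂_2 = (3 − 2) − 0 = 1, and there is no ∂_2, so H_1 = Z.

As a check, the Euler characteristic is 3 − 3 = 0, which agrees with 1 − 1 = 0.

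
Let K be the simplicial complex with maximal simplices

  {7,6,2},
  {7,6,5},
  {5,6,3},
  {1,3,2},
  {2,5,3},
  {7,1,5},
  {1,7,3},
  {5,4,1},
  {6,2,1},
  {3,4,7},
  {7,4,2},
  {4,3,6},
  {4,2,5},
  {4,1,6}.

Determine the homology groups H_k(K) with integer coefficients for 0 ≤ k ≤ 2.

H_0 = Z,  H_1 = Z^2,  H_2 = Z.

Order the vertices as 1 < 2 < 3 < 4 < 5 < 6 < 7. Listing each simplex with vertices in this order, K has dimension 2 with simplices:

  0-simplices (7): [1], [2], [3], [4], [5], [6], [7]
  1-simplices (21): [1,2], [1,3], [1,4], [1,5], [1,6], [1,7], [2,3], [2,4], [2,5], [2,6], [2,7], [3,4], [3,5], [3,6], [3,7], [4,5], [4,6], [4,7], [5,6], [5,7], [6,7]
  2-simplices (14): [1,2,3], [1,2,6], [1,3,7], [1,4,5], [1,4,6], [1,5,7], [2,3,5], [2,4,5], [2,4,7], [2,6,7], [3,4,6], [3,4,7], [3,5,6], [5,6,7]

so the chain groups are C_0 ≅ Z^7, C_1 ≅ Z^21, C_2 ≅ Z^14.

Boundary ∂_1: C_1 → C_0 is given by ∂[p,q] = [q] − [p]. For instance
  ∂[3,5] = [5] − [3].
As a 7×21 matrix over Z this has rank 6, with invariant factors (1,1,1,1,1,1).

Boundary ∂_2: C_2 → C_1 maps a triangle to the signed sum of its edges. For instance
  ∂[3,4,6] = [4,6] − [3,6] + [3,4],
  ∂[1,4,6] = [4,6] − [1,6] + [1,4].
The 21×14 boundary matrix has rank 13 and Smith normal form diag(1,1,1,1,1,1,1,1,1,1,1,1,1).

Computing H_k = (kernel of ∂_k) / (image of ∂_{k+1}):

  H_0: rank C_0 − rank ∂_1 = 7 − 6 = 1, and the invariant factors of ∂_1 are all 1, so H_0 ≅ Z.
  H_1: rank ker ∂_1 − rank ∂_2 = (21 − 6) − 13 = 2, and the invariant factors of ∂_2 are all 1, so H_1 ≅ Z^2.
  H_2: rank ker ∂_2 − rank ∂_3 = (14 − 13) − 0 = 1, and there is no ∂_3, so H_2 ≅ Z.

As a check, the Euler characteristic is 7 − 21 + 14 = 0, which agrees with 1 − 2 + 1 = 0.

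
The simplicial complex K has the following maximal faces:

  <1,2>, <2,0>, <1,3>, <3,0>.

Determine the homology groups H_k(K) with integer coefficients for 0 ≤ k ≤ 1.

Take the total order 0 < 1 < 2 < 3 on the vertex set. Then K (dimension 1) consists of the simplices:

  0-simplices (4): [0], [1], [2], [3]
  1-simplices (4): [0,2], [0,3], [1,2], [1,3]

so the chain groups are C_0 ≅ Z^4, C_1 ≅ Z^4.

∂_1: C_1 → C_0 maps an edge to its endpoints' difference, ∂[p,q] = q − p.
The resulting 4×4 matrix has rank 3, and its Smith normal form has invariant factors (1,1,1).

Now H_k = ker ∂_k / im ∂_{k+1}, so:

  H_0: rank C_0 − rank ∂_1 = 4 − 3 = 1, and the invariant factors of ∂_1 are all 1, so H_0 = Z.
  H_1: rank ker ∂_1 − rank ∂_2 = (4 − 3) − 0 = 1, and there is no ∂_2, so H_1 = Z.

As a check, the Euler characteristic is 4 − 4 = 0, which agrees with 1 − 1 = 0.
(K is a triangulation of the circle S^1.)

H_0 ≅ Z,  H_1 ≅ Z.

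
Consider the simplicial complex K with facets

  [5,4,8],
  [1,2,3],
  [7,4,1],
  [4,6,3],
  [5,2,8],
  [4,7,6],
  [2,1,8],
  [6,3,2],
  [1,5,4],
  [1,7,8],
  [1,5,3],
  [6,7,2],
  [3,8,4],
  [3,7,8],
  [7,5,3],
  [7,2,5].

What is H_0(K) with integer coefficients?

H_0 ≅ Z.

Take the total order 1 < 2 < 3 < 4 < 5 < 6 < 7 < 8 on the vertex set. Then K (dimension 2) consists of the simplices:

  0-simplices (8): [1], [2], [3], [4], [5], [6], [7], [8]
  1-simplices (24): (24 of them)
  2-simplices (16): [1,2,3], [1,2,8], [1,3,5], [1,4,5], [1,4,7], [1,7,8], [2,3,6], [2,5,7], [2,5,8], [2,6,7], [3,4,6], [3,4,8], [3,5,7], [3,7,8], [4,5,8], [4,6,7]

so the chain groups are C_0 ≅ Z^8, C_1 ≅ Z^24, C_2 ≅ Z^16.

The boundary map ∂_1: C_1 → C_0 maps an edge to its endpoints' difference, ∂[p,q] = q − p. For instance
  ∂[3,5] = [5] − [3].
As a 8×24 matrix over Z this has rank 7, with invariant factors (1,1,1,1,1,1,1).

Boundary ∂_2: C_2 → C_1 sends each 2-simplex [p,q,r] to [q,r] − [p,r] + [p,q]. For instance
  ∂[1,4,7] = [4,7] − [1,7] + [1,4],
  ∂[1,7,8] = [7,8] − [1,8] + [1,7].
As a 24×16 matrix over Z this has rank 15, with invariant factors (1,1,1,1,1,1,1,1,1,1,1,1,1,1,1).

From H_k ≅ ker(∂_k) / im(∂_{k+1}) we obtain:

  H_0: rank C_0 − rank ∂_1 = 8 − 7 = 1, and the invariant factors of ∂_1 are all 1, so H_0 = Z.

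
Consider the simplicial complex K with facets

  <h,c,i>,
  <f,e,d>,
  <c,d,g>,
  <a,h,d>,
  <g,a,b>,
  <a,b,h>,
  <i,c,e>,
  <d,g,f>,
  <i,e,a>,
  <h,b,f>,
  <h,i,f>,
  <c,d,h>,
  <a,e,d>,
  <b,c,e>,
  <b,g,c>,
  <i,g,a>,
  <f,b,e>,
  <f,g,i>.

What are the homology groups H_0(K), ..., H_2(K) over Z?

Fix the vertex order a < b < c < d < e < f < g < h < i and write every simplex with vertices in increasing order. Then dim K = 2 and the simplices of K are:

  0-simplices (9): a, b, c, d, e, f, g, h, i
  1-simplices (27): ab, ad, ae, ag, ah, ai, bc, be, bf, bg, bh, cd, ce, cg, ch, ci, de, df, dg, dh, ef, ei, fg, fh, fi, gi, hi
  2-simplices (18): abg, abh, ade, adh, aei, agi, bce, bcg, bef, bfh, cdg, cdh, cei, chi, def, dfg, fgi, fhi

Hence C_0 ≅ Z^9, C_1 ≅ Z^27, C_2 ≅ Z^18.

∂_1: C_1 → C_0 is given by ∂[p,q] = [q] − [p].
This gives a 9×27 integer matrix of rank 8; reducing to Smith normal form yields diagonal entries (1,1,1,1,1,1,1,1).

∂_2: C_2 → C_1 acts by ∂[p,q,r] = [q,r] − [p,r] + [p,q]. For instance
  ∂def = ef − df + de,
  ∂abg = bg − ag + ab.
This gives a 27×18 integer matrix of rank 17; reducing to Smith normal form yields diagonal entries (1,1,1,1,1,1,1,1,1,1,1,1,1,1,1,1,1).

From H_k ≅ ker(∂_k) / im(∂_{k+1}) we obtain:

  H_0: rank C_0 − rank ∂_1 = 9 − 8 = 1, and the invariant factors of ∂_1 are all 1, so H_0 ≅ Z.
  H_1: rank ker ∂_1 − rank ∂_2 = (27 − 8) − 17 = 2, and the invariant factors of ∂_2 are all 1, so H_1 ≅ Z^2.
  H_2: rank ker ∂_2 − rank ∂_3 = (18 − 17) − 0 = 1, and there is no ∂_3, so H_2 ≅ Z.

As a check, the Euler characteristic is 9 − 27 + 18 = 0, which agrees with 1 − 2 + 1 = 0.

H_0 = Z,  H_1 = Z^2,  H_2 = Z.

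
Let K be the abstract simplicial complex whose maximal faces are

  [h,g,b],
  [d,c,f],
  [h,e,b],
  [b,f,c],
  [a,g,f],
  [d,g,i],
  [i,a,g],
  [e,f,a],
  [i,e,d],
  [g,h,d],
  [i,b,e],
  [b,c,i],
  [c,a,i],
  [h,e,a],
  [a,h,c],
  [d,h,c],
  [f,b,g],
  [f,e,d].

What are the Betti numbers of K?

b_0 = 1, b_1 = 2, b_2 = 1.

Take the total order a < b < c < d < e < f < g < h < i on the vertex set. Then K (dimension 2) consists of the simplices:

  0-simplices (9): a, b, c, d, e, f, g, h, i
  1-simplices (27): ac, ae, af, ag, ah, ai, bc, be, bf, bg, bh, bi, cd, cf, ch, ci, de, df, dg, dh, di, ef, eh, ei, fg, gh, gi
  2-simplices (18): ach, aci, aef, aeh, afg, agi, bcf, bci, beh, bei, bfg, bgh, cdf, cdh, def, dei, dgh, dgi

Hence C_0 ≅ Z^9, C_1 ≅ Z^27, C_2 ≅ Z^18.

The boundary map ∂_1: C_1 → C_0 sends each edge [p,q] (with p < q) to q − p.
As a 9×27 matrix over Z this has rank 8, with invariant factors (1,1,1,1,1,1,1,1).

∂_2: C_2 → C_1 maps a triangle to the signed sum of its edges. For instance
  ∂def = ef − df + de,
  ∂agi = gi − ai + ag.
The resulting 27×18 matrix has rank 17, and its Smith normal form has invariant factors (1,1,1,1,1,1,1,1,1,1,1,1,1,1,1,1,1).

Computing H_k = (kernel of ∂_k) / (image of ∂_{k+1}):

  H_0: rank C_0 − rank ∂_1 = 9 − 8 = 1, and the invariant factors of ∂_1 are all 1, so H_0 ≅ Z.
  H_1: rank ker ∂_1 − rank ∂_2 = (27 − 8) − 17 = 2, and the invariant factors of ∂_2 are all 1, so H_1 ≅ Z^2.
  H_2: rank ker ∂_2 − rank ∂_3 = (18 − 17) − 0 = 1, and there is no ∂_3, so H_2 ≅ Z.

(K is a triangulation of the torus T^2.)

Hence the Betti numbers are b_0 = 1, b_1 = 2, b_2 = 1.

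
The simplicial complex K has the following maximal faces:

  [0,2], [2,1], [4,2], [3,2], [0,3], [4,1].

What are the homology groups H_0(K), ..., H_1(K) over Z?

H_0 = Z,  H_1 = Z^2.

Fix the vertex order 0 < 1 < 2 < 3 < 4 and write every simplex with vertices in increasing order. Then dim K = 1 and the simplices of K are:

  0-simplices (5): [0], [1], [2], [3], [4]
  1-simplices (6): [0,2], [0,3], [1,2], [1,4], [2,3], [2,4]

giving chain groups C_0 ≅ Z^5, C_1 ≅ Z^6.

∂_1: C_1 → C_0 maps an edge to its endpoints' difference, ∂[p,q] = q − p.
The 5×6 boundary matrix has rank 4 and Smith normal form diag(1,1,1,1).

Now H_k = ker ∂_k / im ∂_{k+1}, so:

  H_0: rank C_0 − rank ∂_1 = 5 − 4 = 1, and the invariant factors of ∂_1 are all 1, so H_0 ≅ Z.
  H_1: rank ker ∂_1 − rank ∂_2 = (6 − 4) − 0 = 2, and there is no ∂_2, so H_1 ≅ Z^2.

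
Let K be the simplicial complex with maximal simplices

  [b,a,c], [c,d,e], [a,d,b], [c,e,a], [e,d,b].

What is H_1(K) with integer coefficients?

We work with the vertex ordering a < b < c < d < e. The simplices of K, each written with vertices in increasing order, are:

  0-simplices (5): a, b, c, d, e
  1-simplices (10): ab, ac, ad, ae, bc, bd, be, cd, ce, de
  2-simplices (5): abc, abd, ace, bde, cde

Hence C_0 ≅ Z^5, C_1 ≅ Z^10, C_2 ≅ Z^5.

The boundary map ∂_1: C_1 → C_0 is given by ∂[p,q] = [q] − [p].
The 5×10 boundary matrix has rank 4 and Smith normal form diag(1,1,1,1).

∂_2: C_2 → C_1 sends each 2-simplex [p,q,r] to [q,r] − [p,r] + [p,q]. For instance
  ∂abd = bd − ad + ab,
  ∂abc = bc − ac + ab.
The resulting 10×5 matrix has rank 5, and its Smith normal form has invariant factors (1,1,1,1,1).

From H_k ≅ ker(∂_k) / im(∂_{k+1}) we obtain:

  H_1: rank ker ∂_1 − rank ∂_2 = (10 − 4) − 5 = 1, and the invariant factors of ∂_2 are all 1, so H_1 ≅ Z.

H_1 ≅ Z.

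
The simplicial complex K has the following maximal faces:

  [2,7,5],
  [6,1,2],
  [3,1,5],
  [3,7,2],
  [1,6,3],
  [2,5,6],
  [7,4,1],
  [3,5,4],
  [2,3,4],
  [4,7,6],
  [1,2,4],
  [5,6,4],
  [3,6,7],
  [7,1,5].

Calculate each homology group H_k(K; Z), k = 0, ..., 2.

Order the vertices as 1 < 2 < 3 < 4 < 5 < 6 < 7. Listing each simplex with vertices in this order, K has dimension 2 with simplices:

  0-simplices (7): [1], [2], [3], [4], [5], [6], [7]
  1-simplices (21): [1,2], [1,3], [1,4], [1,5], [1,6], [1,7], [2,3], [2,4], [2,5], [2,6], [2,7], [3,4], [3,5], [3,6], [3,7], [4,5], [4,6], [4,7], [5,6], [5,7], [6,7]
  2-simplices (14): [1,2,4], [1,2,6], [1,3,5], [1,3,6], [1,4,7], [1,5,7], [2,3,4], [2,3,7], [2,5,6], [2,5,7], [3,4,5], [3,6,7], [4,5,6], [4,6,7]

giving chain groups C_0 ≅ Z^7, C_1 ≅ Z^21, C_2 ≅ Z^14.

The boundary map ∂_1: C_1 → C_0 sends each edge [p,q] (with p < q) to q − p.
This gives a 7×21 integer matrix of rank 6; reducing to Smith normal form yields diagonal entries (1,1,1,1,1,1).

∂_2: C_2 → C_1 acts by ∂[p,q,r] = [q,r] − [p,r] + [p,q]. For instance
  ∂[1,3,6] = [3,6] − [1,6] + [1,3],
  ∂[4,5,6] = [5,6] − [4,6] + [4,5].
The resulting 21×14 matrix has rank 13, and its Smith normal form has invariant factors (1,1,1,1,1,1,1,1,1,1,1,1,1).

From H_k ≅ ker(∂_k) / im(∂_{k+1}) we obtain:

  H_0: rank C_0 − rank ∂_1 = 7 − 6 = 1, and the invariant factors of ∂_1 are all 1, so H_0 ≅ Z.
  H_1: rank ker ∂_1 − rank ∂_2 = (21 − 6) − 13 = 2, and the invariant factors of ∂_2 are all 1, so H_1 ≅ Z^2.
  H_2: rank ker ∂_2 − rank ∂_3 = (14 − 13) − 0 = 1, and there is no ∂_3, so H_2 ≅ Z.

As a check, the Euler characteristic is 7 − 21 + 14 = 0, which agrees with 1 − 2 + 1 = 0.

H_0 ≅ Z,  H_1 ≅ Z^2,  H_2 ≅ Z.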